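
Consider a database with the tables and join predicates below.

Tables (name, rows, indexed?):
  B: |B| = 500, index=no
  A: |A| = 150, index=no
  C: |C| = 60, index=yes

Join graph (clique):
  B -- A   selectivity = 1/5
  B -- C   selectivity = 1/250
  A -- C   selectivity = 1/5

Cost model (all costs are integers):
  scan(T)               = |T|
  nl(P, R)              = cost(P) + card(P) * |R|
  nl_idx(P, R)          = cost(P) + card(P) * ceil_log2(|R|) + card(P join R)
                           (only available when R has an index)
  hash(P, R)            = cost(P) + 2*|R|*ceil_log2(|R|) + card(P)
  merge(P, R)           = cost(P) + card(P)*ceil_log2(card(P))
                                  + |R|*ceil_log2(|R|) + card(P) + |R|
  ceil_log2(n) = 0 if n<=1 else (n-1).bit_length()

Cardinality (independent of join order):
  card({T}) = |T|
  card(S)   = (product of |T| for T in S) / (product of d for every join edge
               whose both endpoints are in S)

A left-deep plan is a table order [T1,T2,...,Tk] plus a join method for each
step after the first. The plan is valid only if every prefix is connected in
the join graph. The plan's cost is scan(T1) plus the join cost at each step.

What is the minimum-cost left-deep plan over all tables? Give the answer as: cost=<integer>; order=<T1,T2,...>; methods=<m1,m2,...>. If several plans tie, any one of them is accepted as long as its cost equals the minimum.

cost=4030; order=B,C,A; methods=hash,merge

Selinger DP (subsets sized 1..n):
  {B}: scan cost=500, card=500
  {A}: scan cost=150, card=150
  {C}: scan cost=60, card=60
  {AB}: card=15000; try (A,hash)→3400, (B,merge)→6500, (A,merge)→6850, (B,hash)→9300, (B,nl)→75150, (A,nl)→75500; best=3400 via (A,hash)
  {BC}: card=120; try (C,hash)→1720, (C,nl_idx)→3620, (B,merge)→5480, (C,merge)→5920, (B,hash)→9120, (B,nl)→30060 …(+1); best=1720 via (C,hash)
  {AC}: card=1800; try (C,hash)→1020, (A,merge)→1830, (C,merge)→1920, (A,hash)→2520, (C,nl_idx)→2850, (A,nl)→9060 …(+1); best=1020 via (C,hash)
  {ABC}: card=720; try (A,merge)→4030, (A,hash)→4240, (B,hash)→11820, (C,hash)→19120, (A,nl)→19720, (B,merge)→27620 …(+4); best=4030 via (A,merge)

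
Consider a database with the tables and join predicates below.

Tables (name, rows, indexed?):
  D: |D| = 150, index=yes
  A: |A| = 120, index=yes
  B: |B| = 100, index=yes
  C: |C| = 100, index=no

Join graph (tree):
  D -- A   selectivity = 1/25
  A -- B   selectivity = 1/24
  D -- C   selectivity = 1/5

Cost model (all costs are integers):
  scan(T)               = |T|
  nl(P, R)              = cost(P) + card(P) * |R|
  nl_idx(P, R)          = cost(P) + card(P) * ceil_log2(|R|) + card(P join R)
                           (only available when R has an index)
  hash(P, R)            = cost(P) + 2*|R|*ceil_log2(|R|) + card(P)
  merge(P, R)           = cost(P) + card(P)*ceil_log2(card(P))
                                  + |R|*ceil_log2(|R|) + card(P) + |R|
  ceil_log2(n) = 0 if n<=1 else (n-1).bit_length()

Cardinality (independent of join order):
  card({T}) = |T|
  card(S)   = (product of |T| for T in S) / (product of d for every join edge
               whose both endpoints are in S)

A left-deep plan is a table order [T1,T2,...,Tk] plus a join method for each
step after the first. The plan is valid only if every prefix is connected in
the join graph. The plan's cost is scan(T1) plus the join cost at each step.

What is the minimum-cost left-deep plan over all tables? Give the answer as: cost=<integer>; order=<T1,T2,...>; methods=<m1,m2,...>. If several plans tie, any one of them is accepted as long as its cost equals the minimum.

Selinger DP (subsets sized 1..n):
  {D}: scan cost=150, card=150
  {A}: scan cost=120, card=120
  {B}: scan cost=100, card=100
  {C}: scan cost=100, card=100
  {AD}: card=720; try (D,nl_idx)→1800, (A,nl_idx)→1920, (A,hash)→1980, (D,merge)→2430, (A,merge)→2460, (D,hash)→2640 …(+2); best=1800 via (D,nl_idx)
  {CD}: card=3000; try (C,hash)→1700, (D,merge)→2250, (C,merge)→2300, (D,hash)→2600, (D,nl_idx)→3900, (D,nl)→15100 …(+1); best=1700 via (C,hash)
  {AB}: card=500; try (A,nl_idx)→1300, (B,nl_idx)→1460, (B,hash)→1640, (A,merge)→1860, (B,merge)→1880, (A,hash)→1880 …(+2); best=1300 via (A,nl_idx)
  {ABD}: card=3000; try (B,hash)→3920, (D,hash)→4200, (D,merge)→7650, (D,nl_idx)→8300, (B,nl_idx)→9840, (B,merge)→10520 …(+2); best=3920 via (B,hash)
  {ACD}: card=14400; try (C,hash)→3920, (A,hash)→6380, (C,merge)→10520, (A,nl_idx)→37100, (A,merge)→41660, (C,nl)→73800 …(+1); best=3920 via (C,hash)
  {ABCD}: card=60000; try (C,hash)→8320, (B,hash)→19720, (C,merge)→43720, (B,nl_idx)→164720, (B,merge)→220720, (C,nl)→303920 …(+1); best=8320 via (C,hash)

cost=8320; order=A,D,B,C; methods=nl_idx,hash,hash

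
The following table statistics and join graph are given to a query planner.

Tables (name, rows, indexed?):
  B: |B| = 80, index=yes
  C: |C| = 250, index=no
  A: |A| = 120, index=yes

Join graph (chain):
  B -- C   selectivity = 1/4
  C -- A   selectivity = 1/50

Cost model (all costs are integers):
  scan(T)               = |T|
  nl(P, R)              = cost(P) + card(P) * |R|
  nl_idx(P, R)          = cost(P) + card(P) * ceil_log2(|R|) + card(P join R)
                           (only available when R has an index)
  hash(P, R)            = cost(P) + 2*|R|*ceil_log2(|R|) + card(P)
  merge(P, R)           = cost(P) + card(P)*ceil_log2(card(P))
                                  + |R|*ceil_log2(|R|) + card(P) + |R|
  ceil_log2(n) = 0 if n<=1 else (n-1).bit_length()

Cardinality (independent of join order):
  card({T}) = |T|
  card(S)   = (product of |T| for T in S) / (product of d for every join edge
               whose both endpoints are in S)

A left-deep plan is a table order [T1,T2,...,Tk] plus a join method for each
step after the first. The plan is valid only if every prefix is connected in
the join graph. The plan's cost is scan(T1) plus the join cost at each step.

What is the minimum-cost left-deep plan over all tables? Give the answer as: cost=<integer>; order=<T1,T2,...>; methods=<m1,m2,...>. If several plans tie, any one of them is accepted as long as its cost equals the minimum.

Selinger DP (subsets sized 1..n):
  {B}: scan cost=80, card=80
  {C}: scan cost=250, card=250
  {A}: scan cost=120, card=120
  {BC}: card=5000; try (B,hash)→1620, (C,merge)→2970, (B,merge)→3140, (C,hash)→4160, (B,nl_idx)→7000, (C,nl)→20080 …(+1); best=1620 via (B,hash)
  {AC}: card=600; try (A,hash)→2180, (A,nl_idx)→2600, (C,merge)→3330, (A,merge)→3460, (C,hash)→4240, (C,nl)→30120 …(+1); best=2180 via (A,hash)
  {ABC}: card=12000; try (B,hash)→3900, (A,hash)→8300, (B,merge)→9420, (B,nl_idx)→18380, (A,nl_idx)→48620, (B,nl)→50180 …(+2); best=3900 via (B,hash)

cost=3900; order=C,A,B; methods=hash,hash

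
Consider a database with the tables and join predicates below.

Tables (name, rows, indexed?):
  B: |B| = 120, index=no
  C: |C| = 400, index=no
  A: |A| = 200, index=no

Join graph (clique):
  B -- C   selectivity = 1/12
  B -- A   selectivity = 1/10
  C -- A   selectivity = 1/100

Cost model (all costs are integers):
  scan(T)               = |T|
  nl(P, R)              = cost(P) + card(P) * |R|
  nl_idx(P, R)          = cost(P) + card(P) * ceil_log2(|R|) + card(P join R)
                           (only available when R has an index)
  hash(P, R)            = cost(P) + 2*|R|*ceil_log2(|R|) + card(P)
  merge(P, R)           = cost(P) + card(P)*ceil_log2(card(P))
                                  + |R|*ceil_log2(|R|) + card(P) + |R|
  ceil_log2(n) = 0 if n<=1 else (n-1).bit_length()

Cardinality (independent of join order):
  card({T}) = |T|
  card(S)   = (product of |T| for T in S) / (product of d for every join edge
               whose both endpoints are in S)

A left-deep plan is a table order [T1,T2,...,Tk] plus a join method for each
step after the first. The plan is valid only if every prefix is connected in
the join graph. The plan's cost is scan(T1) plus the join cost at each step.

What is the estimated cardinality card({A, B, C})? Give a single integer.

Tables in S: A(200), B(120), C(400)
Edges inside S: B-C(d=12), B-A(d=10), C-A(d=100)
numerator = 200 * 120 * 400 = 9600000
denominator = 12 * 10 * 100 = 12000
card(S) = 9600000 / 12000 = 800

800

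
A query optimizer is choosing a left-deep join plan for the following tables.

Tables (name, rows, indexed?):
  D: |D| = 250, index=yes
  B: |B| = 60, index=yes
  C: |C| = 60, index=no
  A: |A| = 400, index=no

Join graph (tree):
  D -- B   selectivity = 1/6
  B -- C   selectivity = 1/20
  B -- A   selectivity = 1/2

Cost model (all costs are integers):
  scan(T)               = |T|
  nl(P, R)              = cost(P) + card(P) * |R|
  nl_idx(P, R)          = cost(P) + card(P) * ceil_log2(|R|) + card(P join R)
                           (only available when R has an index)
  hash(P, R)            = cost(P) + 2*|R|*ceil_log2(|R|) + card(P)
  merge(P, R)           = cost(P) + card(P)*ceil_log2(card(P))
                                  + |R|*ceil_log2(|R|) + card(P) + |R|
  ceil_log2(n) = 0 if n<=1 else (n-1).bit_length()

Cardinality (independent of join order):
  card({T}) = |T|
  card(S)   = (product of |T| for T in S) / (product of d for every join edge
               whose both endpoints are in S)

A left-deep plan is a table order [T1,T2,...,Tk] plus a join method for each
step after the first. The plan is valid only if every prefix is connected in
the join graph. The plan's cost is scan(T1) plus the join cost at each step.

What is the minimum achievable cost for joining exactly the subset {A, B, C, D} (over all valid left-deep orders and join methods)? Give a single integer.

Selinger DP over subsets of {A,B,C,D}:
  {D}: scan cost=250, card=250
  {B}: scan cost=60, card=60
  {C}: scan cost=60, card=60
  {A}: scan cost=400, card=400
  {BD}: card=2500; try (B,hash)→1220, (D,merge)→2730, (B,merge)→2920, (D,nl_idx)→3040, (D,hash)→4120, (B,nl_idx)→4250 …(+2); best=1220 via (B,hash)
  {BC}: card=180; try (B,nl_idx)→600, (C,hash)→840, (B,hash)→840, (C,merge)→900, (B,merge)→900, (C,nl)→3660 …(+1); best=600 via (B,nl_idx)
  {AB}: card=12000; try (B,hash)→1520, (A,merge)→4480, (B,merge)→4820, (A,hash)→7320, (B,nl_idx)→14800, (A,nl)→24060 …(+1); best=1520 via (B,hash)
  {BCD}: card=7500; try (C,hash)→4440, (D,merge)→4470, (D,hash)→4780, (D,nl_idx)→9540, (C,merge)→34140, (D,nl)→45600 …(+1); best=4440 via (C,hash)
  {ABD}: card=500000; try (A,hash)→10920, (D,hash)→17520, (A,merge)→37720, (D,merge)→183770, (D,nl_idx)→597520, (A,nl)→1001220 …(+1); best=10920 via (A,hash)
  {ABC}: card=36000; try (A,merge)→6220, (A,hash)→7980, (C,hash)→14240, (A,nl)→72600, (C,merge)→181940, (C,nl)→721520; best=6220 via (A,merge)
  {ABCD}: card=1500000; try (A,hash)→19140, (D,hash)→46220, (A,merge)→113440, (C,hash)→511640, (D,merge)→620470, (D,nl_idx)→1794220 …(+4); best=19140 via (A,hash)

19140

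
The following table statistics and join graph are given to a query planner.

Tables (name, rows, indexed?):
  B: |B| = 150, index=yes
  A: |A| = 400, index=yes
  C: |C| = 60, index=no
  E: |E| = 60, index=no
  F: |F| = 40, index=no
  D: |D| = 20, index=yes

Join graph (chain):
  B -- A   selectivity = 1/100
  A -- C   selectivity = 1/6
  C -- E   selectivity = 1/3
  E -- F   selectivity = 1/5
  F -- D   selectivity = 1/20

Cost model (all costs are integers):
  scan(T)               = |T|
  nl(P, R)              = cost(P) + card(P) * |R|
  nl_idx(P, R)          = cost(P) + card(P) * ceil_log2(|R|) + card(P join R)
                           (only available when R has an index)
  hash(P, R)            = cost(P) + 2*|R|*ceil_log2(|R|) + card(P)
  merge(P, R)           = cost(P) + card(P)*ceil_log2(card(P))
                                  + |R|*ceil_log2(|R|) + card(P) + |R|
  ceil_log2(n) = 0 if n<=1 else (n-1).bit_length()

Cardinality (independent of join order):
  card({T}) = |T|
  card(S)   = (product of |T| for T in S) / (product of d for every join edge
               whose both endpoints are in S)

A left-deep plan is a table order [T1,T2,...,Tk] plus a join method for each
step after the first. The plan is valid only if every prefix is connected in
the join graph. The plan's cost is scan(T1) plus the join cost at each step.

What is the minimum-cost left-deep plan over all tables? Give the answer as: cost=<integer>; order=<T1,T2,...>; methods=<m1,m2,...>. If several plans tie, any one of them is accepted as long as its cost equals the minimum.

Selinger DP (subsets sized 1..n):
  {B}: scan cost=150, card=150
  {A}: scan cost=400, card=400
  {C}: scan cost=60, card=60
  {E}: scan cost=60, card=60
  {F}: scan cost=40, card=40
  {D}: scan cost=20, card=20
  {AB}: card=600; try (A,nl_idx)→2100, (B,hash)→3200, (B,nl_idx)→4200, (A,merge)→5500, (B,merge)→5750, (A,hash)→7500 …(+2); best=2100 via (A,nl_idx)
  {AC}: card=4000; try (C,hash)→1520, (A,merge)→4480, (A,nl_idx)→4600, (C,merge)→4820, (A,hash)→7320, (A,nl)→24060 …(+1); best=1520 via (C,hash)
  {CE}: card=1200; try (E,hash)→840, (C,hash)→840, (E,merge)→900, (C,merge)→900, (E,nl)→3660, (C,nl)→3660; best=840 via (E,hash)
  {EF}: card=480; try (F,hash)→600, (E,merge)→740, (F,merge)→760, (E,hash)→800, (E,nl)→2440, (F,nl)→2460; best=600 via (F,hash)
  {DF}: card=40; try (D,hash)→280, (D,nl_idx)→280, (F,merge)→420, (D,merge)→440, (F,hash)→520, (F,nl)→820 …(+1); best=280 via (D,hash)
  {ABC}: card=6000; try (C,hash)→3420, (B,hash)→7920, (C,merge)→9120, (C,nl)→38100, (B,nl_idx)→39520, (B,merge)→54870 …(+1); best=3420 via (C,hash)
  {ACE}: card=80000; try (E,hash)→6240, (A,hash)→9240, (A,merge)→19240, (E,merge)→53940, (A,nl_idx)→91640, (E,nl)→241520 …(+1); best=6240 via (E,hash)
  {CEF}: card=9600; try (C,hash)→1800, (F,hash)→2520, (C,merge)→5820, (F,merge)→15520, (C,nl)→29400, (F,nl)→48840; best=1800 via (C,hash)
  {DEF}: card=480; try (E,merge)→980, (E,hash)→1040, (D,hash)→1280, (E,nl)→2680, (D,nl_idx)→3480, (D,merge)→5520 …(+1); best=980 via (E,merge)
  {ABCE}: card=120000; try (E,hash)→10140, (E,merge)→87840, (B,hash)→88640, (E,nl)→363420, (B,nl_idx)→766240, (B,merge)→1447590 …(+1); best=10140 via (E,hash)
  {ACEF}: card=640000; try (A,hash)→18600, (F,hash)→86720, (A,merge)→149800, (A,nl_idx)→728200, (F,merge)→1446520, (F,nl)→3206240 …(+1); best=18600 via (A,hash)
  {CDEF}: card=9600; try (C,hash)→2180, (C,merge)→6200, (D,hash)→11600, (C,nl)→29780, (D,nl_idx)→59400, (D,merge)→145920 …(+1); best=2180 via (C,hash)
  {ABCEF}: card=960000; try (F,hash)→130620, (B,hash)→661000, (F,merge)→2170420, (F,nl)→4810140, (B,nl_idx)→6098600, (B,merge)→13459950 …(+1); best=130620 via (F,hash)
  {ACDEF}: card=640000; try (A,hash)→18980, (A,merge)→150180, (D,hash)→658800, (A,nl_idx)→728580, (A,nl)→3842180, (D,nl_idx)→3858600 …(+2); best=18980 via (A,hash)
  {ABCDEF}: card=960000; try (B,hash)→661380, (D,hash)→1090820, (D,nl_idx)→5890620, (B,nl_idx)→6098980, (B,merge)→13460330, (D,nl)→19330620 …(+2); best=661380 via (B,hash)

cost=661380; order=F,D,E,C,A,B; methods=hash,merge,hash,hash,hash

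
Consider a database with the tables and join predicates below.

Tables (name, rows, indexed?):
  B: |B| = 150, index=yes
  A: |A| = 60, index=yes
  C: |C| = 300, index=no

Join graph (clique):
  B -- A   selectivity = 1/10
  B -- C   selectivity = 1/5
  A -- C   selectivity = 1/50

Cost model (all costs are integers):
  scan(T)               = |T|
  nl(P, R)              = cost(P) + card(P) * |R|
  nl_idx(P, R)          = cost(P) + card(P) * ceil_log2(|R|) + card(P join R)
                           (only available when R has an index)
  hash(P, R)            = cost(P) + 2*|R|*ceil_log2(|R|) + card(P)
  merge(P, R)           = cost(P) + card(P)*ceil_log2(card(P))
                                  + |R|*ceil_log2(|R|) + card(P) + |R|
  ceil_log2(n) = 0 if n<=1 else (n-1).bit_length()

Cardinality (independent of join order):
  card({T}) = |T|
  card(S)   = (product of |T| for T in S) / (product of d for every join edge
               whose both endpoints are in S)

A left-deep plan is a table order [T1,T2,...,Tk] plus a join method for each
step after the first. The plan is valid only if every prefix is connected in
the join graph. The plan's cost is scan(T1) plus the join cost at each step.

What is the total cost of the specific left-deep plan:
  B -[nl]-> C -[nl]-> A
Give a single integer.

step 1: scan B: cost=150, card=150
step 2: join C via nl
    card(P join C) = 150*300/(5) = 9000
    cost = 150 + 150*300 = 45150
step 3: join A via nl
    card(P join A) = 9000*60/(10*50) = 1080
    cost = 45150 + 9000*60 = 585150

585150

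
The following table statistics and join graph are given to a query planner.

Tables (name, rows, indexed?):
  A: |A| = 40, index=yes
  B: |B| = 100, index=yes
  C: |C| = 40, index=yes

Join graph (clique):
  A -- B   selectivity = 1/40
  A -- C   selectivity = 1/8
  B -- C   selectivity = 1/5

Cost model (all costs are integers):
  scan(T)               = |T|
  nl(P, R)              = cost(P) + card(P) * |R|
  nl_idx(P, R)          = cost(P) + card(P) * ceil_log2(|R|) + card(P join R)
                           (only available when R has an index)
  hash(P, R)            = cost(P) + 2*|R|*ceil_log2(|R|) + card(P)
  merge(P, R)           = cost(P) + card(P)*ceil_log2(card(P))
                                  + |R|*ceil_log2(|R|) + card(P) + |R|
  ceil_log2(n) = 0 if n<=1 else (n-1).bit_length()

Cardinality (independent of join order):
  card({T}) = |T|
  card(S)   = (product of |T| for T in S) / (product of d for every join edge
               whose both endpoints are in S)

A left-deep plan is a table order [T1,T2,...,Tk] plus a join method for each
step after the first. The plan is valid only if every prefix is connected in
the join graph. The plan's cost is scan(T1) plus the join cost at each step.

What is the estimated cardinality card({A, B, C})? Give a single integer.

Tables in S: A(40), B(100), C(40)
Edges inside S: A-B(d=40), A-C(d=8), B-C(d=5)
numerator = 40 * 100 * 40 = 160000
denominator = 40 * 8 * 5 = 1600
card(S) = 160000 / 1600 = 100

100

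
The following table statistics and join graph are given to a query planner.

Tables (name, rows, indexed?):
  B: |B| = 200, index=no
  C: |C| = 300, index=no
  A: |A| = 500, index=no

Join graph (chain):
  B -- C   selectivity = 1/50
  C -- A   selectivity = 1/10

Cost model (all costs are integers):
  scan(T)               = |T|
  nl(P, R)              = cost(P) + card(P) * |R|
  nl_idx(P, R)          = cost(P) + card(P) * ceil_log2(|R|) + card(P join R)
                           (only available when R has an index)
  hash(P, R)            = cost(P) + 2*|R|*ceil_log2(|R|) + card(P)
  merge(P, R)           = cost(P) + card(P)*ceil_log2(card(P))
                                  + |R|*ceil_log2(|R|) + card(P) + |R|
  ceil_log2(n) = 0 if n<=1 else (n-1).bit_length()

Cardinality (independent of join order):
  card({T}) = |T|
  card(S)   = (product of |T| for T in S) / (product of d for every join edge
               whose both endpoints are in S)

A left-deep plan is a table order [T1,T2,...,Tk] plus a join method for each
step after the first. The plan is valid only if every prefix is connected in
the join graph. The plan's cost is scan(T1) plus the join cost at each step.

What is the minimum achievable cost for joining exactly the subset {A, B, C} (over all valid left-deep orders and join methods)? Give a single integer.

Selinger DP over subsets of {A,B,C}:
  {B}: scan cost=200, card=200
  {C}: scan cost=300, card=300
  {A}: scan cost=500, card=500
  {BC}: card=1200; try (B,hash)→3800, (C,merge)→5000, (B,merge)→5100, (C,hash)→5800, (C,nl)→60200, (B,nl)→60300; best=3800 via (B,hash)
  {AC}: card=15000; try (C,hash)→6400, (A,merge)→8300, (C,merge)→8500, (A,hash)→9600, (A,nl)→150300, (C,nl)→150500; best=6400 via (C,hash)
  {ABC}: card=60000; try (A,hash)→14000, (A,merge)→23200, (B,hash)→24600, (B,merge)→233200, (A,nl)→603800, (B,nl)→3006400; best=14000 via (A,hash)

14000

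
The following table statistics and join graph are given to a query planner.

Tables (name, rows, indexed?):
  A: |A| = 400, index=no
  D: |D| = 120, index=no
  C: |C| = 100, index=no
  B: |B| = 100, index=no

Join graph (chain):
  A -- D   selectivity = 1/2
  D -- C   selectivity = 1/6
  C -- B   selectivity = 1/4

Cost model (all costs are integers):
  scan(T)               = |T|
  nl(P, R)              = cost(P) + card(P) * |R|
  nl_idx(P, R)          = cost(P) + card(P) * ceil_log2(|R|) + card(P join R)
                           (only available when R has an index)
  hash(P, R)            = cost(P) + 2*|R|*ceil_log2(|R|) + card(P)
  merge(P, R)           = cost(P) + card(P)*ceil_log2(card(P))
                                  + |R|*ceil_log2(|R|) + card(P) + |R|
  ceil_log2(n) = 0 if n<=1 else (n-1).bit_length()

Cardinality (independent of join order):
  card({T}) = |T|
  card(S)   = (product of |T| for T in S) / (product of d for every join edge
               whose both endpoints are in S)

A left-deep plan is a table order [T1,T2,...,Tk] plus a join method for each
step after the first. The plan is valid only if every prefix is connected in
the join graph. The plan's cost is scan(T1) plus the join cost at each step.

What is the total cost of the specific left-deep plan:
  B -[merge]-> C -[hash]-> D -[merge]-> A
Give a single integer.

step 1: scan B: cost=100, card=100
step 2: join C via merge
    card(P join C) = 100*100/(4) = 2500
    cost = 100 + 100*7 + 100*7 + 100 + 100 = 1700
step 3: join D via hash
    card(P join D) = 2500*120/(6) = 50000
    cost = 1700 + 2*120*7 + 2500 = 5880
step 4: join A via merge
    card(P join A) = 50000*400/(2) = 10000000
    cost = 5880 + 50000*16 + 400*9 + 50000 + 400 = 859880

859880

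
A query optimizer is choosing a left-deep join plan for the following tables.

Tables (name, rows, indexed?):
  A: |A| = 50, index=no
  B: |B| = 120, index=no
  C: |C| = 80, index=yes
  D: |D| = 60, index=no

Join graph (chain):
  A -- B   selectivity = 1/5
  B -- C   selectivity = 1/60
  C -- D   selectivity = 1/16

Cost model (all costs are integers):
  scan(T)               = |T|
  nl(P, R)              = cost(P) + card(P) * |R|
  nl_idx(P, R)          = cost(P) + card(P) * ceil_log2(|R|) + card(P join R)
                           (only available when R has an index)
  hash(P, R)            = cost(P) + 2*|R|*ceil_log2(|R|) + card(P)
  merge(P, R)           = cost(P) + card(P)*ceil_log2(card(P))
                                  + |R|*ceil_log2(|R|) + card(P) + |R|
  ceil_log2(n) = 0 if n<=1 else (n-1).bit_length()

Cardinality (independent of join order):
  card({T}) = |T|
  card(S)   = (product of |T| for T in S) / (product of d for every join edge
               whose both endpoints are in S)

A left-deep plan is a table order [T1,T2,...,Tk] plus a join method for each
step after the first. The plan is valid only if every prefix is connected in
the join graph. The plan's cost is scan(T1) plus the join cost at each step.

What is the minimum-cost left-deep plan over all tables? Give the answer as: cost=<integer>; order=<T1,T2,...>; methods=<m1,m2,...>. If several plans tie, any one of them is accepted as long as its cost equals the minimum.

cost=3200; order=B,C,D,A; methods=nl_idx,hash,hash

Selinger DP (subsets sized 1..n):
  {A}: scan cost=50, card=50
  {B}: scan cost=120, card=120
  {C}: scan cost=80, card=80
  {D}: scan cost=60, card=60
  {AB}: card=1200; try (A,hash)→840, (B,merge)→1360, (A,merge)→1430, (B,hash)→1780, (B,nl)→6050, (A,nl)→6120; best=840 via (A,hash)
  {BC}: card=160; try (C,nl_idx)→1120, (C,hash)→1360, (B,merge)→1680, (C,merge)→1720, (B,hash)→1840, (B,nl)→9680 …(+1); best=1120 via (C,nl_idx)
  {CD}: card=300; try (C,nl_idx)→780, (D,hash)→880, (C,merge)→1120, (D,merge)→1140, (C,hash)→1240, (C,nl)→4860 …(+1); best=780 via (C,nl_idx)
  {ABC}: card=1600; try (A,hash)→1880, (A,merge)→2910, (C,hash)→3160, (A,nl)→9120, (C,nl_idx)→10840, (C,merge)→15880 …(+1); best=1880 via (A,hash)
  {BCD}: card=600; try (D,hash)→2000, (B,hash)→2760, (D,merge)→2980, (B,merge)→4740, (D,nl)→10720, (B,nl)→36780; best=2000 via (D,hash)
  {ABCD}: card=6000; try (A,hash)→3200, (D,hash)→4200, (A,merge)→8950, (D,merge)→21500, (A,nl)→32000, (D,nl)→97880; best=3200 via (A,hash)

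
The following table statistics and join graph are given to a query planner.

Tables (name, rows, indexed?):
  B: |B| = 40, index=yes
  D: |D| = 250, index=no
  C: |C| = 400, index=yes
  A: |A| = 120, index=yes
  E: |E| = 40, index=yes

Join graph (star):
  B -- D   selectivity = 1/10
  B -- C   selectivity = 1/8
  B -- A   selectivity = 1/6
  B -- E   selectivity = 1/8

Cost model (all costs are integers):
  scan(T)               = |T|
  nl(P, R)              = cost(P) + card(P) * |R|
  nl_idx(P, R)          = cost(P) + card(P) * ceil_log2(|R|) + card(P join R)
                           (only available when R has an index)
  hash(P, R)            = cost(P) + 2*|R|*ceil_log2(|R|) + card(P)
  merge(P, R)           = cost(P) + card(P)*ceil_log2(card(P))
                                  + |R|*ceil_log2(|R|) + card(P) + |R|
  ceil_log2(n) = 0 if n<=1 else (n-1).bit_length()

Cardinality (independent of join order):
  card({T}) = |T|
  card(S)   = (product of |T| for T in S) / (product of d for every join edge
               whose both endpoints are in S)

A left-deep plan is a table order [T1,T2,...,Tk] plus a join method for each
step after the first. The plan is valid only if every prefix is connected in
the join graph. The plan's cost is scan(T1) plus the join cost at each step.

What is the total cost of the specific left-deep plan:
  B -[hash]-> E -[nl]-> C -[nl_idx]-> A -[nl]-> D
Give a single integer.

50350560

step 1: scan B: cost=40, card=40
step 2: join E via hash
    card(P join E) = 40*40/(8) = 200
    cost = 40 + 2*40*6 + 40 = 560
step 3: join C via nl
    card(P join C) = 200*400/(8) = 10000
    cost = 560 + 200*400 = 80560
step 4: join A via nl_idx
    card(P join A) = 10000*120/(6) = 200000
    cost = 80560 + 10000*7 + 200000 = 350560
step 5: join D via nl
    card(P join D) = 200000*250/(10) = 5000000
    cost = 350560 + 200000*250 = 50350560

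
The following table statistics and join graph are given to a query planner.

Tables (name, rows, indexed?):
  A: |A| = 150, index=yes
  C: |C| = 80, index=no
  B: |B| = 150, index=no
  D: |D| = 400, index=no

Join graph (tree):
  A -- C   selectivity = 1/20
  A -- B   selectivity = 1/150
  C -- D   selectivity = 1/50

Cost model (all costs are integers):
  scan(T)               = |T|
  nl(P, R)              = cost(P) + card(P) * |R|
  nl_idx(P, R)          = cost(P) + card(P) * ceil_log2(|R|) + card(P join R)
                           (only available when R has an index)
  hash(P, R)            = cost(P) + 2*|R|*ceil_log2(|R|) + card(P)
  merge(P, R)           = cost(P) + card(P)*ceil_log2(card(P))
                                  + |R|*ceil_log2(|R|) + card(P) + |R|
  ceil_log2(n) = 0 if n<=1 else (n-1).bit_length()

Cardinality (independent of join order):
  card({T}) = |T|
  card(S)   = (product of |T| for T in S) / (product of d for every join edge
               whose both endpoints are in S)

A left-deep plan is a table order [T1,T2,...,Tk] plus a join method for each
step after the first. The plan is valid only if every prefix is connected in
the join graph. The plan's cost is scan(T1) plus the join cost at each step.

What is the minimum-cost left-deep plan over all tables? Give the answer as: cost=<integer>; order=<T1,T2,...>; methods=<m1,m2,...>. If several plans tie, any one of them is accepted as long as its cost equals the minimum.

Selinger DP (subsets sized 1..n):
  {A}: scan cost=150, card=150
  {C}: scan cost=80, card=80
  {B}: scan cost=150, card=150
  {D}: scan cost=400, card=400
  {AC}: card=600; try (A,nl_idx)→1320, (C,hash)→1420, (A,merge)→2070, (C,merge)→2140, (A,hash)→2560, (A,nl)→12080 …(+1); best=1320 via (A,nl_idx)
  {AB}: card=150; try (A,nl_idx)→1500, (B,hash)→2700, (A,hash)→2700, (B,merge)→2850, (A,merge)→2850, (B,nl)→22650 …(+1); best=1500 via (A,nl_idx)
  {CD}: card=640; try (C,hash)→1920, (D,merge)→4720, (C,merge)→5040, (D,hash)→7360, (D,nl)→32080, (C,nl)→32400; best=1920 via (C,hash)
  {ABC}: card=600; try (C,hash)→2770, (C,merge)→3490, (B,hash)→4320, (B,merge)→9270, (C,nl)→13500, (B,nl)→91320; best=2770 via (C,hash)
  {ACD}: card=4800; try (A,hash)→4960, (D,hash)→9120, (A,merge)→10310, (A,nl_idx)→11840, (D,merge)→11920, (A,nl)→97920 …(+1); best=4960 via (A,hash)
  {ABCD}: card=4800; try (D,hash)→10570, (B,hash)→12160, (D,merge)→13370, (B,merge)→73510, (D,nl)→242770, (B,nl)→724960; best=10570 via (D,hash)

cost=10570; order=B,A,C,D; methods=nl_idx,hash,hash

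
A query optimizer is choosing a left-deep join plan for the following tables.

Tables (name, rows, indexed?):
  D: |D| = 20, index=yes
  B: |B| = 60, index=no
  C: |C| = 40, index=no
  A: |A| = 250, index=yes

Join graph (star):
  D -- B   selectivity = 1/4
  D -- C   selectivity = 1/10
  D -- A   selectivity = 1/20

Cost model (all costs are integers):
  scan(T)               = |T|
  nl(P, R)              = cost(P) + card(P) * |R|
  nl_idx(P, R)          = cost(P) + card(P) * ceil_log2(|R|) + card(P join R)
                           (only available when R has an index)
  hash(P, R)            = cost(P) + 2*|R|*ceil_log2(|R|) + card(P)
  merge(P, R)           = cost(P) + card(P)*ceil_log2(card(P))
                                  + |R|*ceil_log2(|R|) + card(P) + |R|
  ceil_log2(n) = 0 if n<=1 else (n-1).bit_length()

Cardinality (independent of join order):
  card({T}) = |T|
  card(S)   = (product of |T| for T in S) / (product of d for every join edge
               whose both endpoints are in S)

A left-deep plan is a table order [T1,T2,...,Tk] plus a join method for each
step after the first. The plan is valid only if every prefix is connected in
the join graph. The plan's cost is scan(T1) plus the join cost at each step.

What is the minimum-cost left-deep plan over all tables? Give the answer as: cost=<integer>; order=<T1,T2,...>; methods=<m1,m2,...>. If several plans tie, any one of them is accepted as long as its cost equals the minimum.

cost=2880; order=D,A,C,B; methods=nl_idx,hash,hash

Selinger DP (subsets sized 1..n):
  {D}: scan cost=20, card=20
  {B}: scan cost=60, card=60
  {C}: scan cost=40, card=40
  {A}: scan cost=250, card=250
  {BD}: card=300; try (D,hash)→320, (B,merge)→560, (D,merge)→600, (D,nl_idx)→660, (B,hash)→760, (B,nl)→1220 …(+1); best=320 via (D,hash)
  {CD}: card=80; try (D,hash)→280, (D,nl_idx)→320, (C,merge)→420, (D,merge)→440, (C,hash)→520, (C,nl)→820 …(+1); best=280 via (D,hash)
  {AD}: card=250; try (A,nl_idx)→430, (D,hash)→700, (D,nl_idx)→1750, (A,merge)→2390, (D,merge)→2620, (A,hash)→4040 …(+2); best=430 via (A,nl_idx)
  {BCD}: card=1200; try (B,hash)→1080, (C,hash)→1100, (B,merge)→1340, (C,merge)→3600, (B,nl)→5080, (C,nl)→12320; best=1080 via (B,hash)
  {ABD}: card=3750; try (B,hash)→1400, (B,merge)→3100, (A,hash)→4620, (A,merge)→5570, (A,nl_idx)→6470, (B,nl)→15430 …(+1); best=1400 via (B,hash)
  {ACD}: card=1000; try (C,hash)→1160, (A,nl_idx)→1920, (C,merge)→2960, (A,merge)→3170, (A,hash)→4360, (C,nl)→10430 …(+1); best=1160 via (C,hash)
  {ABCD}: card=15000; try (B,hash)→2880, (C,hash)→5630, (A,hash)→6280, (B,merge)→12580, (A,merge)→17730, (A,nl_idx)→25680 …(+4); best=2880 via (B,hash)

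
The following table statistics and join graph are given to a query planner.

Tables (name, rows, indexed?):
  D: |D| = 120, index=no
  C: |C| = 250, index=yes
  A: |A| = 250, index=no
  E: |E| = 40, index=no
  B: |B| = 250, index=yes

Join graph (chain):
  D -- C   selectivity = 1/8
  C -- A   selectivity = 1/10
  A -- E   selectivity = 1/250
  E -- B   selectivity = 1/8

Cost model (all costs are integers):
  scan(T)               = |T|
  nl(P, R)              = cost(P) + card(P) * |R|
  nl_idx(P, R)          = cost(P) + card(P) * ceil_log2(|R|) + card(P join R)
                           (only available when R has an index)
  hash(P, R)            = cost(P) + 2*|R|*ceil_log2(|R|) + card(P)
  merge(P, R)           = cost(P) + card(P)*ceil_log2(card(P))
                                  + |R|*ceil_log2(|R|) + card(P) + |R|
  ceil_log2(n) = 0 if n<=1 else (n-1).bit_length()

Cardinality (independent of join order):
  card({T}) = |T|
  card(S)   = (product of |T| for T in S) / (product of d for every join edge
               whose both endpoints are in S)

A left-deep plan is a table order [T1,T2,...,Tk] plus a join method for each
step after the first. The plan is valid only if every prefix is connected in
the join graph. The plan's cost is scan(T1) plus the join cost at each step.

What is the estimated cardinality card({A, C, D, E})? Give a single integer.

15000

Tables in S: A(250), C(250), D(120), E(40)
Edges inside S: D-C(d=8), C-A(d=10), A-E(d=250)
numerator = 250 * 250 * 120 * 40 = 300000000
denominator = 8 * 10 * 250 = 20000
card(S) = 300000000 / 20000 = 15000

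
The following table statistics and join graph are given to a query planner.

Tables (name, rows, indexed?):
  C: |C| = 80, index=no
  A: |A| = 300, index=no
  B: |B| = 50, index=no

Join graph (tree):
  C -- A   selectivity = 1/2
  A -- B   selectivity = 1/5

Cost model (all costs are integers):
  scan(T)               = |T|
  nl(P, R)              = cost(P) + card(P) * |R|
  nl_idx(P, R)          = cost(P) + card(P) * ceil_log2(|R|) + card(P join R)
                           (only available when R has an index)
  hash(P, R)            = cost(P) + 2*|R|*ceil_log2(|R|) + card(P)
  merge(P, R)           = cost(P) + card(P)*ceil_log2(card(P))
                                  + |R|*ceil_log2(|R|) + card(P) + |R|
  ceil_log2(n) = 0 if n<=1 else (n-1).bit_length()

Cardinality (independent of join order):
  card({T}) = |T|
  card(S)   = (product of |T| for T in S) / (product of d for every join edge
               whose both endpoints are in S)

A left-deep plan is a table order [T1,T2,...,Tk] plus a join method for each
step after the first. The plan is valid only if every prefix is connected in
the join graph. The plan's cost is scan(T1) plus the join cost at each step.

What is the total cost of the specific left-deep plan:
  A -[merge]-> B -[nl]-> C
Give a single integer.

243650

step 1: scan A: cost=300, card=300
step 2: join B via merge
    card(P join B) = 300*50/(5) = 3000
    cost = 300 + 300*9 + 50*6 + 300 + 50 = 3650
step 3: join C via nl
    card(P join C) = 3000*80/(2) = 120000
    cost = 3650 + 3000*80 = 243650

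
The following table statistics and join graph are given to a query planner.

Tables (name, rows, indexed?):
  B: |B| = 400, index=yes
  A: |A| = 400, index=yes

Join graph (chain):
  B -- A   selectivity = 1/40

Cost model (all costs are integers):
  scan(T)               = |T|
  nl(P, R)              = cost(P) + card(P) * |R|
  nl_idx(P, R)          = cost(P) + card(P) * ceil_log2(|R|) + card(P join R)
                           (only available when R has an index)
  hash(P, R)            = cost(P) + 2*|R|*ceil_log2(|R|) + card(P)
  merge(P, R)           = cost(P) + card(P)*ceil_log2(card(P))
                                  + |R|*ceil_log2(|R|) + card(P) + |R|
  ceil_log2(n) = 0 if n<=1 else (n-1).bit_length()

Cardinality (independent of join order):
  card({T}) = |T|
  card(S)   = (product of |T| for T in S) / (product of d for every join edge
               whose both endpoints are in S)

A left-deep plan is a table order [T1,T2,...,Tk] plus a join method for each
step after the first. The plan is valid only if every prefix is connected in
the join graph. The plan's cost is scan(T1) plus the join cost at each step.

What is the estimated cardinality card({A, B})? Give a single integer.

Tables in S: A(400), B(400)
Edges inside S: B-A(d=40)
numerator = 400 * 400 = 160000
denominator = 40 = 40
card(S) = 160000 / 40 = 4000

4000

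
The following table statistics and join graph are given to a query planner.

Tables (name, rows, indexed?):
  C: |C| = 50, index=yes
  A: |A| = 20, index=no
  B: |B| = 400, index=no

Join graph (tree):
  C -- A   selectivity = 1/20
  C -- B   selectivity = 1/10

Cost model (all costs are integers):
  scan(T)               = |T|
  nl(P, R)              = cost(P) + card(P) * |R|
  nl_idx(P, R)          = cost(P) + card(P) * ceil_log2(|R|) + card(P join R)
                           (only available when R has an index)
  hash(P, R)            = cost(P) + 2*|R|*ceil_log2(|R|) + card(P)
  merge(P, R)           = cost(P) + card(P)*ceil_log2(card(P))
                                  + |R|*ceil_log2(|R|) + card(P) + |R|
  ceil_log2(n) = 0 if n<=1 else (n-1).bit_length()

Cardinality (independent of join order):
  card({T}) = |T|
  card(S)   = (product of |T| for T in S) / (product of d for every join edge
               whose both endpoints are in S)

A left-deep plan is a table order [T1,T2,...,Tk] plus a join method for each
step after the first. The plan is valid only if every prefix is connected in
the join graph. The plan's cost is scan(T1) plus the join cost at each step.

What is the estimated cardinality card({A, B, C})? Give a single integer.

2000

Tables in S: A(20), B(400), C(50)
Edges inside S: C-A(d=20), C-B(d=10)
numerator = 20 * 400 * 50 = 400000
denominator = 20 * 10 = 200
card(S) = 400000 / 200 = 2000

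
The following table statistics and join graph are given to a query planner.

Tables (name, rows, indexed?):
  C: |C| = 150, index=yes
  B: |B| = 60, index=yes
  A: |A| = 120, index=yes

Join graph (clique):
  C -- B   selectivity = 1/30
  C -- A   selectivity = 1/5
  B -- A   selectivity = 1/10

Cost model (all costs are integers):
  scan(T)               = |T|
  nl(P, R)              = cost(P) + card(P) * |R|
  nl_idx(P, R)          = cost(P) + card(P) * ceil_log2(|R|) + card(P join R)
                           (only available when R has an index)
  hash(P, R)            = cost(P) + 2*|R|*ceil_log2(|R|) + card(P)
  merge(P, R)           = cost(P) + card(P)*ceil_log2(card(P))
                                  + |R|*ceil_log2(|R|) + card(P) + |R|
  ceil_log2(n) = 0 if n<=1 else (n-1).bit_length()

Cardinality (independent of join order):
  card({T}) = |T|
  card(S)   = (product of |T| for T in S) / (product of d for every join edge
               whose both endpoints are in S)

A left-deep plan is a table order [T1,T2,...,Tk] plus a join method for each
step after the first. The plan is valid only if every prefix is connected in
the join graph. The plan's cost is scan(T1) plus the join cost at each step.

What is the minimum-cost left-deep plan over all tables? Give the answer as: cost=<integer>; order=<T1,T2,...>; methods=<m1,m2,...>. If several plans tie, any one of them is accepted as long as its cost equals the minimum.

Selinger DP (subsets sized 1..n):
  {C}: scan cost=150, card=150
  {B}: scan cost=60, card=60
  {A}: scan cost=120, card=120
  {BC}: card=300; try (C,nl_idx)→840, (B,hash)→1020, (B,nl_idx)→1350, (C,merge)→1830, (B,merge)→1920, (C,hash)→2520 …(+2); best=840 via (C,nl_idx)
  {AC}: card=3600; try (A,hash)→1980, (C,merge)→2430, (A,merge)→2460, (C,hash)→2640, (C,nl_idx)→4680, (A,nl_idx)→4800 …(+2); best=1980 via (A,hash)
  {AB}: card=720; try (B,hash)→960, (A,nl_idx)→1200, (A,merge)→1440, (B,merge)→1500, (B,nl_idx)→1560, (A,hash)→1800 …(+2); best=960 via (B,hash)
  {ABC}: card=720; try (A,hash)→2820, (A,nl_idx)→3660, (C,hash)→4080, (A,merge)→4800, (B,hash)→6300, (C,nl_idx)→7440 …(+6); best=2820 via (A,hash)

cost=2820; order=B,C,A; methods=nl_idx,hash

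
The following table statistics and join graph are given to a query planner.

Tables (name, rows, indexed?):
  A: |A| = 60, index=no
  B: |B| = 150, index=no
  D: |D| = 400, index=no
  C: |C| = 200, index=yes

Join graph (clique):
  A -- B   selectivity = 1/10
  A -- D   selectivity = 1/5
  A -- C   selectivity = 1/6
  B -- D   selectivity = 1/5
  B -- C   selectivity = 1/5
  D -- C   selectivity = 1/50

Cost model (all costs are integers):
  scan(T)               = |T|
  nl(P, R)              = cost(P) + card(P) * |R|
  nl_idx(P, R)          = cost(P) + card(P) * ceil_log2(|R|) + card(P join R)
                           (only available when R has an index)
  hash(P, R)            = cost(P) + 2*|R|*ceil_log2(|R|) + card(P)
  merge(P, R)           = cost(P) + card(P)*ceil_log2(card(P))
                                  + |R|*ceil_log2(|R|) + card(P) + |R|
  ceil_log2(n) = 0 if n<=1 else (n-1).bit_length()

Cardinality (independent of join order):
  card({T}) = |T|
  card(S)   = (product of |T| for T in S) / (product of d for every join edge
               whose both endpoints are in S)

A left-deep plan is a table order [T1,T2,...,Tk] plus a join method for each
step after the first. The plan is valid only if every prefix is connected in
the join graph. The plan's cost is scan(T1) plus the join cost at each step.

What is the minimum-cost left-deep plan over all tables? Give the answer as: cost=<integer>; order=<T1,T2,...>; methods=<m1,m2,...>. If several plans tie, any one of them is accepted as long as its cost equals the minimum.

cost=11920; order=D,C,A,B; methods=hash,hash,hash

Selinger DP (subsets sized 1..n):
  {A}: scan cost=60, card=60
  {B}: scan cost=150, card=150
  {D}: scan cost=400, card=400
  {C}: scan cost=200, card=200
  {AB}: card=900; try (A,hash)→1020, (B,merge)→1830, (A,merge)→1920, (B,hash)→2520, (B,nl)→9060, (A,nl)→9150; best=1020 via (A,hash)
  {AD}: card=4800; try (A,hash)→1520, (D,merge)→4480, (A,merge)→4820, (D,hash)→7320, (D,nl)→24060, (A,nl)→24400; best=1520 via (A,hash)
  {AC}: card=2000; try (A,hash)→1120, (C,merge)→2280, (A,merge)→2420, (C,nl_idx)→2540, (C,hash)→3320, (C,nl)→12060 …(+1); best=1120 via (A,hash)
  {BD}: card=12000; try (B,hash)→3200, (D,merge)→5500, (B,merge)→5750, (D,hash)→7500, (D,nl)→60150, (B,nl)→60400; best=3200 via (B,hash)
  {BC}: card=6000; try (B,hash)→2800, (C,merge)→3300, (B,merge)→3350, (C,hash)→3500, (C,nl_idx)→7350, (C,nl)→30150 …(+1); best=2800 via (B,hash)
  {CD}: card=1600; try (C,hash)→4000, (C,nl_idx)→5200, (D,merge)→6000, (C,merge)→6200, (D,hash)→7600, (D,nl)→80200 …(+1); best=4000 via (C,hash)
  {ABD}: card=14400; try (B,hash)→8720, (D,hash)→9120, (D,merge)→14920, (A,hash)→15920, (B,merge)→70070, (A,merge)→183620 …(+3); best=8720 via (B,hash)
  {ABC}: card=6000; try (C,hash)→5120, (B,hash)→5520, (A,hash)→9520, (C,merge)→12720, (C,nl_idx)→14220, (B,merge)→26470 …(+4); best=5120 via (C,hash)
  {ACD}: card=3200; try (A,hash)→6320, (C,hash)→9520, (D,hash)→10320, (A,merge)→23620, (D,merge)→29120, (C,nl_idx)→43120 …(+4); best=6320 via (A,hash)
  {BCD}: card=9600; try (B,hash)→8000, (D,hash)→16000, (C,hash)→18400, (B,merge)→24550, (D,merge)→90800, (C,nl_idx)→108800 …(+4); best=8000 via (B,hash)
  {ABCD}: card=1920; try (B,hash)→11920, (D,hash)→18320, (A,hash)→18320, (C,hash)→26320, (B,merge)→49270, (D,merge)→93120 …(+7); best=11920 via (B,hash)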